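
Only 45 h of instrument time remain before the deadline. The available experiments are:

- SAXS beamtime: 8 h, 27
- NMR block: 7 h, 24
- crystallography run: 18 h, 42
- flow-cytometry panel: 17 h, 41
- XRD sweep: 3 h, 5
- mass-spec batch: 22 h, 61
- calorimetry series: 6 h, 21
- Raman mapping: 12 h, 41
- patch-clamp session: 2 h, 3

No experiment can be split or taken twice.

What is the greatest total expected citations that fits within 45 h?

136

A density-first pass picks SAXS beamtime + NMR block + XRD sweep + calorimetry series + Raman mapping + patch-clamp session — 121 at 38 h.
Dropping XRD sweep and Raman mapping frees 15 h; slotting in mass-spec batch (22 h) lifts the total to 136 at 45 h.
An exhaustive check of the 512 subsets confirms 136.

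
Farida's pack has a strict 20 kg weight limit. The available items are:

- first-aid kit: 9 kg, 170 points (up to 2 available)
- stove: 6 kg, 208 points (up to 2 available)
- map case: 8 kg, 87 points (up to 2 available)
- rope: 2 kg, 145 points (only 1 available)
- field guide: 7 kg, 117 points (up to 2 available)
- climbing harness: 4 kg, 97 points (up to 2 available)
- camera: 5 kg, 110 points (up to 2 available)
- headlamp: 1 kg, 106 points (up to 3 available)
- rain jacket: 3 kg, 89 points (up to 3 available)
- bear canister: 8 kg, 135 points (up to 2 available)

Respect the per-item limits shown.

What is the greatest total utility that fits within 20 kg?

Density check — headlamp 106.00, rope 72.50, stove 34.67 are the best per kg.
The ratio ordering already packs tightly: 2×stove + rope + 3×headlamp + rain jacket, 20 kg, 968.
Every other selection either busts 20 kg or exceeds an availability limit or fails to beat 968.

968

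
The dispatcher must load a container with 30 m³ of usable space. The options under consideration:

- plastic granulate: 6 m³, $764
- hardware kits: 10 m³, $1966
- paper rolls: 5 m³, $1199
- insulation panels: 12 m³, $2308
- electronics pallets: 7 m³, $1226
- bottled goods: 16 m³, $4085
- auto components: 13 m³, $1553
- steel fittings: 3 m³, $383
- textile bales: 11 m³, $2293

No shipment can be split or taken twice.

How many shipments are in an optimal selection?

3

The maximum revenue within 30 m³ is 6761.
bottled goods + steel fittings + textile bales hits 6761 at 30 m³.
Every optimal selection uses 3 shipments.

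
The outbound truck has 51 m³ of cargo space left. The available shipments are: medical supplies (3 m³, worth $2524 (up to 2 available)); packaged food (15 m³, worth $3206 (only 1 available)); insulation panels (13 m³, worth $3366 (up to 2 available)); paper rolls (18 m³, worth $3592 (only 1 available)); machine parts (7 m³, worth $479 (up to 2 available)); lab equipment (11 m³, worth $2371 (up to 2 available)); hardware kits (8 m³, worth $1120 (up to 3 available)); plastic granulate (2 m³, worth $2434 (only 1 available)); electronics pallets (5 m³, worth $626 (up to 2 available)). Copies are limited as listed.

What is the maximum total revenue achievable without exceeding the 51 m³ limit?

17420

Filling by ratio: 2×medical supplies + 2×insulation panels + lab equipment + plastic granulate + electronics pallets for 17211, with 1 m³ left unused.
Dropping lab equipment and electronics pallets frees 16 m³; slotting in packaged food (15 m³) lifts the total to 17420 at 49 m³.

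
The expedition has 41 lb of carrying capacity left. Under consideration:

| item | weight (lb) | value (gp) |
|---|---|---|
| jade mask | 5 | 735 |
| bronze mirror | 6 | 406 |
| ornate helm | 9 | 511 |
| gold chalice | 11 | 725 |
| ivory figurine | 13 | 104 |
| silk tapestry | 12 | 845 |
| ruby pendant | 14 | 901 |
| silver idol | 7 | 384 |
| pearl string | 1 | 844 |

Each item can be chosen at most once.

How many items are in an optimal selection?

5

The maximum value within 41 lb is 3836.
One optimal bundle: jade mask + ornate helm + silk tapestry + ruby pendant + pearl string (41 lb).
Every optimal selection uses 5 items.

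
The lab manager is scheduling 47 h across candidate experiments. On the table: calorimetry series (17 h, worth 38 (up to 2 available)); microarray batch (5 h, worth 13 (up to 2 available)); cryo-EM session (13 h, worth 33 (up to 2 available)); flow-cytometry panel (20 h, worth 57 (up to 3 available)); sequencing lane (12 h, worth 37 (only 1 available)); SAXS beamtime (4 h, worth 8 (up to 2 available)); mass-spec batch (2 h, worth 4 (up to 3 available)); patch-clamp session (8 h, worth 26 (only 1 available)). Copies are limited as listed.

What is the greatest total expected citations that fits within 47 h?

The ratio ordering already packs tightly: microarray batch + flow-cytometry panel + sequencing lane + mass-spec batch + patch-clamp session, 47 h, 137.
Nothing else within 47 h beats 137.

137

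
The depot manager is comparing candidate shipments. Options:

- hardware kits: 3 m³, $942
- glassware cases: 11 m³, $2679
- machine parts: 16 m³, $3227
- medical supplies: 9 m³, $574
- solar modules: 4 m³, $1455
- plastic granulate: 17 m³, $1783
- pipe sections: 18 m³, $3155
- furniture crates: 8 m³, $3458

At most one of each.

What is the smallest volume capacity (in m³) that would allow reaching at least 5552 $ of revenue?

Minimise m³ subject to total revenue ≥ 5552.
hardware kits + solar modules + furniture crates reaches 5855 using 15 m³.
Below 15 m³ the best achievable stays under 5552.

15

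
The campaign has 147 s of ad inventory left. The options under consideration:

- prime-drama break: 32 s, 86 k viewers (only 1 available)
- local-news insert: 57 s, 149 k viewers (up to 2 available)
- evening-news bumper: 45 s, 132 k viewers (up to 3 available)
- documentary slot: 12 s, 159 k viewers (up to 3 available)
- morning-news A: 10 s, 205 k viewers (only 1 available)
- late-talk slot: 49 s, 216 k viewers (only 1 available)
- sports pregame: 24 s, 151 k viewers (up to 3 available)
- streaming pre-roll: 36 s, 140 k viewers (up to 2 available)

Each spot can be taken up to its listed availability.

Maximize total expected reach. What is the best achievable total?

A density-first pass picks 3×documentary slot + morning-news A + 3×sports pregame — 1135 at 118 s.
The 24 s tied up in sports pregame is better spent on late-talk slot — total rises to 1200 (143 s).
That's the maximum — no swap from here does better than 1200.

1200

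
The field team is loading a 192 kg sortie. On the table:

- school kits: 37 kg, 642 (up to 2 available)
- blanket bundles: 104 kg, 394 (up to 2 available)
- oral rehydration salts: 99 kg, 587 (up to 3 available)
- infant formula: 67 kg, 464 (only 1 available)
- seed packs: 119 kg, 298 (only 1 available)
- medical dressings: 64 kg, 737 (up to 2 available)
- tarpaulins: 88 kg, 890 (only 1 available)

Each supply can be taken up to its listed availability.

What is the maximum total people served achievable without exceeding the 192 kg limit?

Greedy by ratio would take 2×school kits + medical dressings: 138 kg used, total 2021.
Dropping school kits frees 37 kg; slotting in tarpaulins (88 kg) lifts the total to 2269 at 189 kg.
No other feasible combination exceeds 2269.

2269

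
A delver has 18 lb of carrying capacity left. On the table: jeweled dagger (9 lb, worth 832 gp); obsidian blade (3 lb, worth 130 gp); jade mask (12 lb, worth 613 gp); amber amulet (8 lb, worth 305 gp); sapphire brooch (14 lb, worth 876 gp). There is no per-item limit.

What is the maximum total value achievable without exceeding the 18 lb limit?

1664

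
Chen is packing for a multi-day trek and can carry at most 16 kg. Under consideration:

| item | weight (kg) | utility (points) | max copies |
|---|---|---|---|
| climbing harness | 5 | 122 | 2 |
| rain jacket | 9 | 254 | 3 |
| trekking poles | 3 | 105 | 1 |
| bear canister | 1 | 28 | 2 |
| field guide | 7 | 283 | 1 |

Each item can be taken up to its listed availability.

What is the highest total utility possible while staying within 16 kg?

Ranking by ratio (utility/kg): field guide 40.43, trekking poles 35.00, rain jacket 28.22, bear canister 28.00.
The ratio heuristic lands on trekking poles + 2×bear canister + field guide (444) but leaves 4 kg idle.
Replace bear canister with climbing harness: the trade gains 94 net, giving 538 at 16 kg.
Every other selection either busts 16 kg or exceeds an availability limit or fails to beat 538.

538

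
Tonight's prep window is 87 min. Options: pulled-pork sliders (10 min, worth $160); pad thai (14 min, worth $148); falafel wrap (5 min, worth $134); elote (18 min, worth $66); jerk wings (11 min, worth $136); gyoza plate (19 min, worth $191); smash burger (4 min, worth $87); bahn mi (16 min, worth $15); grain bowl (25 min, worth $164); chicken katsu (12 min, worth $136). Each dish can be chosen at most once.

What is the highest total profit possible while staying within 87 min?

1008

Ranking by ratio (profit/min): falafel wrap 26.80, smash burger 21.75, pulled-pork sliders 16.00, jerk wings 12.36.
Greedy by ratio would take pulled-pork sliders + pad thai + falafel wrap + jerk wings + gyoza plate + smash burger + chicken katsu: 75 min used, total 992.
The 14 min tied up in pad thai is better spent on grain bowl — total rises to 1008 (86 min).
The closest alternative, pulled-pork sliders + pad thai + falafel wrap + jerk wings + gyoza plate + smash burger + chicken katsu, reaches only 992.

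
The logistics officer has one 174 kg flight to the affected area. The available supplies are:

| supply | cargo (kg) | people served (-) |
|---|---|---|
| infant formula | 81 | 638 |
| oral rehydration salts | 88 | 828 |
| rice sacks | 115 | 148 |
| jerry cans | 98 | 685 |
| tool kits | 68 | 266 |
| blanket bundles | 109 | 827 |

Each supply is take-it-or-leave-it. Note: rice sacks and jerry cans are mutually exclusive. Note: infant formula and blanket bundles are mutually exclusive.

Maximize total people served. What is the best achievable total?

1466

Infant formula + oral rehydration salts uses 169 of the 174 kg and totals 1466.
That's the maximum — no feasible swap from here does better than 1466.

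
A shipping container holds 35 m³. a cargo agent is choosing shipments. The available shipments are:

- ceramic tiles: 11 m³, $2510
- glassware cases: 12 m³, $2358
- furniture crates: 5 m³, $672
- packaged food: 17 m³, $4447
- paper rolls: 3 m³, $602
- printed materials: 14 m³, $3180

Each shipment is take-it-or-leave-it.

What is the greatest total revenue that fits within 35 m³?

8229

By revenue per m³: packaged food 261.59, ceramic tiles 228.18, printed materials 227.14 lead.
The ratio heuristic lands on ceramic tiles + packaged food + paper rolls (7559) but leaves 4 m³ idle.
Replace ceramic tiles with printed materials: the trade gains 670 net, giving 8229 at 34 m³.
Runner-up ceramic tiles + furniture crates + packaged food tops out at 7629.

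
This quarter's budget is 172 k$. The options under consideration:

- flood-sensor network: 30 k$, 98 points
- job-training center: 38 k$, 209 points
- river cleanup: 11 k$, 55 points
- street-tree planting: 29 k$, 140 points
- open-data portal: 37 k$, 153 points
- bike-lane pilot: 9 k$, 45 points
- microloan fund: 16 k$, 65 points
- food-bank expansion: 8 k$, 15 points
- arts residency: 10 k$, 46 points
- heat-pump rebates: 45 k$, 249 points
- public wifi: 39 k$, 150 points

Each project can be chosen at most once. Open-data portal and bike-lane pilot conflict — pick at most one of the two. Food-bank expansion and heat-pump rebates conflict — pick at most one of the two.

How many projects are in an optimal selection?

6

Best achievable projected impact is 852.
job-training center + river cleanup + street-tree planting + open-data portal + arts residency + heat-pump rebates hits 852 at 170 k$.
All optima have 6 projects.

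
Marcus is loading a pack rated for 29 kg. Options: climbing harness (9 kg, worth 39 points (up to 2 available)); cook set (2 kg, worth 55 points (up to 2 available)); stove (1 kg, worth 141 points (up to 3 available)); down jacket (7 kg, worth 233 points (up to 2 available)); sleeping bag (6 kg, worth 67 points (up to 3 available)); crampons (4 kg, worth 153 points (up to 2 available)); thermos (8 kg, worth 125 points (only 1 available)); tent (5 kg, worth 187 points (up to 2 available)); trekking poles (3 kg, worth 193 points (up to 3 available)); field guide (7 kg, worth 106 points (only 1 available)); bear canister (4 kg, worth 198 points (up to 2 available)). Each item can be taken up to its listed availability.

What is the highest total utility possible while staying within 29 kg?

By utility per kg: stove 141.00, trekking poles 64.33, bear canister 49.50, crampons 38.25 lead.
A density-first pass picks 3×stove + 2×crampons + 3×trekking poles + 2×bear canister — 1704 at 28 kg.
Replace crampons with tent: the trade gains 34 net, giving 1738 at 29 kg.
Nothing else within 29 kg beats 1738.

1738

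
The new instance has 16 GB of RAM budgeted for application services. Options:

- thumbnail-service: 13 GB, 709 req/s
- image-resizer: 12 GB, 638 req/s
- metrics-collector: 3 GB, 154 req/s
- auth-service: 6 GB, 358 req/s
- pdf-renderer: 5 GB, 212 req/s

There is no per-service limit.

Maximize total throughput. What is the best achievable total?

870

By throughput per GB: auth-service 59.67, thumbnail-service 54.54, image-resizer 53.17 lead.
Metrics-collector + 2×auth-service uses 15 of the 16 GB and totals 870.
Nothing else within 16 GB beats 870.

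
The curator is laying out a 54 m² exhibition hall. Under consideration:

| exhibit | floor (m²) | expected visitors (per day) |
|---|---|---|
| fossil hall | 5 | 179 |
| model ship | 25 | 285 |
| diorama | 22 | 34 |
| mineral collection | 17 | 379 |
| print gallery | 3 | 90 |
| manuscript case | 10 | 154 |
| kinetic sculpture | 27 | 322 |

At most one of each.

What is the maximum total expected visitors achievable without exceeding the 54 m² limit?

Greedy by ratio would take fossil hall + mineral collection + print gallery + manuscript case: 35 m² used, total 802.
Dropping manuscript case frees 10 m²; slotting in kinetic sculpture (27 m²) lifts the total to 970 at 52 m².
The closest alternative, fossil hall + model ship + mineral collection + print gallery, reaches only 933.

970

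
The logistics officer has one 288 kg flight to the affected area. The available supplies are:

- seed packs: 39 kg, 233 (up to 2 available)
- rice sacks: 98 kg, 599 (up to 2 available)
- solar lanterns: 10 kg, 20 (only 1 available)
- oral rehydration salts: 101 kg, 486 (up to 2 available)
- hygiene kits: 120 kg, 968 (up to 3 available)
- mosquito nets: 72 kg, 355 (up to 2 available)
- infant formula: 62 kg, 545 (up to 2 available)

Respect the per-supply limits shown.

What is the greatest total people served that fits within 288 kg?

2291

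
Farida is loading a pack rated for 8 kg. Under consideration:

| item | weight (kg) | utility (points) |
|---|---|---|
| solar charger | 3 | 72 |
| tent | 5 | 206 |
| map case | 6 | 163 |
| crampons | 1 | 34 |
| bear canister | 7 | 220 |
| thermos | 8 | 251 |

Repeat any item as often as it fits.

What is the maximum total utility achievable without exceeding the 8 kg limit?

Best packing: tent + 3×crampons — 8 kg, 308 total.
That's the maximum — no swap from here does better than 308.

308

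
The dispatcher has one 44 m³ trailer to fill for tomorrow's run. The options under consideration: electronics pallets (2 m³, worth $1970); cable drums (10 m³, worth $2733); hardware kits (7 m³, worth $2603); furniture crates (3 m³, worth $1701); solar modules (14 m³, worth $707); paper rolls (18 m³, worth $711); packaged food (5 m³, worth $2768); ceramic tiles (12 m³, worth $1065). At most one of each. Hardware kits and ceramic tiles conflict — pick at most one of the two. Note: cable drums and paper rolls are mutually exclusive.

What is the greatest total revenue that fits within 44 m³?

Best packing: electronics pallets + cable drums + hardware kits + furniture crates + solar modules + packaged food — 41 m³, 12482 total.
The closest alternative, electronics pallets + cable drums + hardware kits + furniture crates + packaged food, reaches only 11775.

12482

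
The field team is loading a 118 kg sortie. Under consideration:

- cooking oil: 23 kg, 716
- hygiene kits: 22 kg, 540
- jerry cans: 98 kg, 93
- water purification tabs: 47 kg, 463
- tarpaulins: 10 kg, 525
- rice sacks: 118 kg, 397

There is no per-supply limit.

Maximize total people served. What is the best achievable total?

5775

Best packing: 11×tarpaulins — 110 kg, 5775 total.
Every other selection either busts 118 kg or fails to beat 5775.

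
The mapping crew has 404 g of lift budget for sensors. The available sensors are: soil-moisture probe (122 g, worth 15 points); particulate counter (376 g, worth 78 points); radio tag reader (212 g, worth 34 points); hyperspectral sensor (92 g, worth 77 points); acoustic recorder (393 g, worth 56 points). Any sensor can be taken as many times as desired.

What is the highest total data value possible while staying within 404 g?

308

Ranking by ratio (data value/g): hyperspectral sensor 0.84, particulate counter 0.21, radio tag reader 0.16.
4×hyperspectral sensor uses 368 of the 404 g and totals 308.
The spare 36 g is too small for any remaining sensor, and no exchange beats 308.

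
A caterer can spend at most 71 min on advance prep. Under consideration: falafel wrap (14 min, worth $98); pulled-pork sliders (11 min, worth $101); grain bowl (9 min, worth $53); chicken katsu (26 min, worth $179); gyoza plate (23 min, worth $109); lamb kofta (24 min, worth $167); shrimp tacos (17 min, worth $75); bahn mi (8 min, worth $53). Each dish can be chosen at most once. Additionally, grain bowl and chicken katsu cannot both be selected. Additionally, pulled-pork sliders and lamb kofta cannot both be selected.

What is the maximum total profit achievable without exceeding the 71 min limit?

Ranking by ratio (profit/min): pulled-pork sliders 9.18, falafel wrap 7.00, lamb kofta 6.96.
Best packing: falafel wrap + pulled-pork sliders + chicken katsu + shrimp tacos — 68 min, 453 total.
Runner-up falafel wrap + chicken katsu + lamb kofta tops out at 444.

453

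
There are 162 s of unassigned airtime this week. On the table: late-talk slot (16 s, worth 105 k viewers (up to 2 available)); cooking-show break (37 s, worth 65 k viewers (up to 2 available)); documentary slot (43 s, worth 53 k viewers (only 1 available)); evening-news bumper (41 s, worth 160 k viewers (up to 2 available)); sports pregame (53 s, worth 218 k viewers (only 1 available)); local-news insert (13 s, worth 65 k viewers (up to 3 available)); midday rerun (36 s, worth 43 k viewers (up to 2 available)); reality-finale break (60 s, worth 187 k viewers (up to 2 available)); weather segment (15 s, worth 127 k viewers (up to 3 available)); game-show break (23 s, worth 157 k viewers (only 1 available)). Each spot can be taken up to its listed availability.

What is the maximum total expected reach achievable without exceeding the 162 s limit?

Filling by ratio: 2×late-talk slot + 3×local-news insert + 3×weather segment + game-show break for 943, with 23 s left unused.
Replace 2×local-news insert with evening-news bumper: the trade gains 30 net, giving 973 at 154 s.
The spare 8 s is too small for any remaining spot, and no exchange beats 973.

973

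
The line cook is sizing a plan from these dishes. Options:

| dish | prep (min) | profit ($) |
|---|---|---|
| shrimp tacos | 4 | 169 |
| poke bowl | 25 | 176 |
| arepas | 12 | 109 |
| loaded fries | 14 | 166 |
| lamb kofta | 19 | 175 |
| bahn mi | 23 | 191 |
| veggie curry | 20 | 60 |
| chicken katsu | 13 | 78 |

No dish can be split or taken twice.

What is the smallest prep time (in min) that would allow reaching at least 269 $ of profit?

16

Look for the lowest-prep combination reaching 269.
shrimp tacos + arepas: 278 profit at 16 min.
Any bundle with less than 16 min falls short of 269.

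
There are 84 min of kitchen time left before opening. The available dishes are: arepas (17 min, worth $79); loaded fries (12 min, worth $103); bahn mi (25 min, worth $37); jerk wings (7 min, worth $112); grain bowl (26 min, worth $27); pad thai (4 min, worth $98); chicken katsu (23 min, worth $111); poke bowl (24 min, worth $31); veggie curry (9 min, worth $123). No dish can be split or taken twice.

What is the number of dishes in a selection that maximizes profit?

The maximum profit within 84 min is 626.
arepas + loaded fries + jerk wings + pad thai + chicken katsu + veggie curry hits 626 at 72 min.
Any selection reaching 626 contains exactly 6 dishes.

6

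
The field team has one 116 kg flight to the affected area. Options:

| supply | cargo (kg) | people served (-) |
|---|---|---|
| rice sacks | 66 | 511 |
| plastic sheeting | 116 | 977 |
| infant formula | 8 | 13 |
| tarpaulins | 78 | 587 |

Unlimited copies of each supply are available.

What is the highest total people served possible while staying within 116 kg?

977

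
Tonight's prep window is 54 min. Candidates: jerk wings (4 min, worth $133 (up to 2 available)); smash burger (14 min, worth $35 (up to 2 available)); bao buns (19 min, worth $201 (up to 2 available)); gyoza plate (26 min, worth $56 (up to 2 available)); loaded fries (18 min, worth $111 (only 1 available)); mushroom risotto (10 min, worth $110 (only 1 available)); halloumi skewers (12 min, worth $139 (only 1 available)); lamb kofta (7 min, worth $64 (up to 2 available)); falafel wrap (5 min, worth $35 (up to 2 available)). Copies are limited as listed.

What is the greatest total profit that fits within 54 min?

2×jerk wings + bao buns + mushroom risotto + halloumi skewers + falafel wrap uses 54 of the 54 min and totals 751.
No other feasible combination exceeds 751.

751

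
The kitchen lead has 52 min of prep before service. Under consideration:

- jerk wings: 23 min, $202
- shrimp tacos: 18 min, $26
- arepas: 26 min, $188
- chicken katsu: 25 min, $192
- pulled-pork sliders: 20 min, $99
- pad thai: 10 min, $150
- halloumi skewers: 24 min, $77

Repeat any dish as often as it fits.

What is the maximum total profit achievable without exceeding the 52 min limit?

Ranking by ratio (profit/min): pad thai 15.00, jerk wings 8.78, chicken katsu 7.68, arepas 7.23.
Taking 5×pad thai: 50 min used, 750 in profit.
That's the maximum — no swap from here does better than 750.

750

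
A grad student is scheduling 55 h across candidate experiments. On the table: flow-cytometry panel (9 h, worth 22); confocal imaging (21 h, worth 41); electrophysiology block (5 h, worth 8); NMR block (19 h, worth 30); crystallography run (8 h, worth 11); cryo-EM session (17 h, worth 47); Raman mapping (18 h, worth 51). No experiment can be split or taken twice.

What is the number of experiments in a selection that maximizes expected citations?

The maximum expected citations within 55 h is 131.
One optimal bundle: flow-cytometry panel + crystallography run + cryo-EM session + Raman mapping (52 h).
Every optimal selection uses 4 experiments.

4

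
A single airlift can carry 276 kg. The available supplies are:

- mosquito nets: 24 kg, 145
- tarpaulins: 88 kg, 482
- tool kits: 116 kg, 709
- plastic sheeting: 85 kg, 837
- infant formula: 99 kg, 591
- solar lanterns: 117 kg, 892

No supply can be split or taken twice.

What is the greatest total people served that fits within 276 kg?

Density check — plastic sheeting 9.85, solar lanterns 7.62, tool kits 6.11 are the best per kg.
Greedy by ratio would take mosquito nets + plastic sheeting + solar lanterns: 226 kg used, total 1874.
The 141 kg tied up in mosquito nets and solar lanterns is better spent on tarpaulins + infant formula — total rises to 1910 (272 kg).

1910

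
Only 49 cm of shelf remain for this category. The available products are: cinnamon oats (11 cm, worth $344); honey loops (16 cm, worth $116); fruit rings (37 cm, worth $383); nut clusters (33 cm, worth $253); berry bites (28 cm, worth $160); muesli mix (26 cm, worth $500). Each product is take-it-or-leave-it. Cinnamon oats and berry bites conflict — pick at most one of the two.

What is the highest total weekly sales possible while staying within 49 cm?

Density check — cinnamon oats 31.27, muesli mix 19.23, fruit rings 10.35, nut clusters 7.67 are the best per cm.
Cinnamon oats + muesli mix uses 37 of the 49 cm and totals 844.
That's the maximum — no feasible swap from here does better than 844.

844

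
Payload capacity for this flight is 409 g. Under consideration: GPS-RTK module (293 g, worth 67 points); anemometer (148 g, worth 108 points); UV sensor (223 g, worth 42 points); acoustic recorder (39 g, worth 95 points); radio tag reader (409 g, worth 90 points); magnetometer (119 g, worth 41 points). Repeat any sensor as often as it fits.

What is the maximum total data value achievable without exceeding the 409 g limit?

950

The ratio ordering already packs tightly: 10×acoustic recorder, 390 g, 950.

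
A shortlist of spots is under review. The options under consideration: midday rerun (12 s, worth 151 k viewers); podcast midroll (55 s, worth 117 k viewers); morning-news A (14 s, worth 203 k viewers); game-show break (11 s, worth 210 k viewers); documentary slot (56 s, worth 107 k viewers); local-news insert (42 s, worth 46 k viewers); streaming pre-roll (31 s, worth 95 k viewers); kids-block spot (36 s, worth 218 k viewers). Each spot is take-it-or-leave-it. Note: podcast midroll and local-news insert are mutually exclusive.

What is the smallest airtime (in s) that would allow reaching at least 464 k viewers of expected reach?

37

Minimise s subject to total expected reach ≥ 464.
midday rerun + morning-news A + game-show break reaches 564 using 37 s.
Below 37 s the best achievable stays under 464.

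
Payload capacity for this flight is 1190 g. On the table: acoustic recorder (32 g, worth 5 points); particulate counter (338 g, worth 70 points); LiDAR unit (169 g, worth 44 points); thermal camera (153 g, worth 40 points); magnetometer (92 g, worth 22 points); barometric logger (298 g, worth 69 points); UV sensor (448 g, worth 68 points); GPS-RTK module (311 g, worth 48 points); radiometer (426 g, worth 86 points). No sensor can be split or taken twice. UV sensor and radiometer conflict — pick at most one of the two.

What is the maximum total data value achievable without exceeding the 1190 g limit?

A density-first pass picks acoustic recorder + particulate counter + LiDAR unit + thermal camera + magnetometer + barometric logger — 250 at 1082 g.
Replace particulate counter with radiometer: the trade gains 16 net, giving 266 at 1170 g.
The closest alternative, particulate counter + LiDAR unit + thermal camera + magnetometer + radiometer, reaches only 262.

266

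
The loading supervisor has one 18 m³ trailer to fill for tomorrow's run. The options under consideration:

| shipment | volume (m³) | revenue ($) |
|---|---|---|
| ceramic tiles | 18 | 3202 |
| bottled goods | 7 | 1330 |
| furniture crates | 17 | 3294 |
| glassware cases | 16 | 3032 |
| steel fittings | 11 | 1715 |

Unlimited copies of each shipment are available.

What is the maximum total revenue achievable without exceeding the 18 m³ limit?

Density check — furniture crates 193.76, bottled goods 190.00, glassware cases 189.50, ceramic tiles 177.89 are the best per m³.
Taking furniture crates: 17 m³ used, 3294 in revenue.

3294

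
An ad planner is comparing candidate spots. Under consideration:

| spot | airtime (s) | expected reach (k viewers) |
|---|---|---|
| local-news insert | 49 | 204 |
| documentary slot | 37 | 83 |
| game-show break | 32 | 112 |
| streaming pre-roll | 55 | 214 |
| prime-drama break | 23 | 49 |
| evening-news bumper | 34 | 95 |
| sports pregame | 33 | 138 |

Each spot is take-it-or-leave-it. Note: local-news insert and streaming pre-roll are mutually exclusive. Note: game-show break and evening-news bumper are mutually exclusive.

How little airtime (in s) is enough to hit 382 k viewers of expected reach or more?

105

Need the lightest bundle worth ≥ 382.
local-news insert + prime-drama break + sports pregame: 391 expected reach at 105 s.
Any bundle with less than 105 s falls short of 382.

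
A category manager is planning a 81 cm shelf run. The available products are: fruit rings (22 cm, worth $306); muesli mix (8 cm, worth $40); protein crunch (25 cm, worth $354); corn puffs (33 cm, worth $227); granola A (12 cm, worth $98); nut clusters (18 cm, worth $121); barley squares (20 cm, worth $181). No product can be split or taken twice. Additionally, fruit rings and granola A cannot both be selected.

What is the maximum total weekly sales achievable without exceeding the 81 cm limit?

887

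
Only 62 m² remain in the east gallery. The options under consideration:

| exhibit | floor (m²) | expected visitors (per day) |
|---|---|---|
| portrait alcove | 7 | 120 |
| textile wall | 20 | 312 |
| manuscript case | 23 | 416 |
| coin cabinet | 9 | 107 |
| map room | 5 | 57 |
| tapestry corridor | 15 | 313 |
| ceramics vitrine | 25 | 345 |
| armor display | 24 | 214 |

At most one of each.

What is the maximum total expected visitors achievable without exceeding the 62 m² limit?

1041

By expected visitors per m²: tapestry corridor 20.87, manuscript case 18.09, portrait alcove 17.14, textile wall 15.60 lead.
Greedy by ratio would take portrait alcove + manuscript case + coin cabinet + map room + tapestry corridor: 59 m² used, total 1013.
Replace portrait alcove and coin cabinet and map room with textile wall: the trade gains 28 net, giving 1041 at 58 m².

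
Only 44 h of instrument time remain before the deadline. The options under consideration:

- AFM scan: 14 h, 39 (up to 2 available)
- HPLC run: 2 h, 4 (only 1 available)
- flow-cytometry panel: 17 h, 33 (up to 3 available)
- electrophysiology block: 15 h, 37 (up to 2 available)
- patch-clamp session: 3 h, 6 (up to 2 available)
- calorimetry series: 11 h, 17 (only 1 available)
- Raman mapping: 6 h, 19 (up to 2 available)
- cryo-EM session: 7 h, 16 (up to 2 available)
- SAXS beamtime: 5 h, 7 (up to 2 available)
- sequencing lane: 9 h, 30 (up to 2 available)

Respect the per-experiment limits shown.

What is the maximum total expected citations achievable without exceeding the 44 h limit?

137

Taking AFM scan + 2×Raman mapping + 2×sequencing lane: 44 h used, 137 in expected citations.
Nothing else within 44 h beats 137.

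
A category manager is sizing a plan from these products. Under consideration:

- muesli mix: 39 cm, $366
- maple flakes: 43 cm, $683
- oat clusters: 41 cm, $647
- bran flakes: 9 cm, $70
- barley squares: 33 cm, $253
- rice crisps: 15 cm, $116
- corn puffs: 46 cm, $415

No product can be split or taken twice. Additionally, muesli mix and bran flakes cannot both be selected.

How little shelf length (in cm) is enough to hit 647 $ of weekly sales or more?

41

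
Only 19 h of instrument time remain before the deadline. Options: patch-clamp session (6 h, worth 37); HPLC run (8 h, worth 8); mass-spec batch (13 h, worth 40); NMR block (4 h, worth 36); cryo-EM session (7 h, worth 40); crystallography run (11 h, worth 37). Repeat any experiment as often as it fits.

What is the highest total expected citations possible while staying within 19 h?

A density-first pass picks 4×NMR block — 144 at 16 h.
Dropping NMR block frees 4 h; slotting in cryo-EM session (7 h) lifts the total to 148 at 19 h.

148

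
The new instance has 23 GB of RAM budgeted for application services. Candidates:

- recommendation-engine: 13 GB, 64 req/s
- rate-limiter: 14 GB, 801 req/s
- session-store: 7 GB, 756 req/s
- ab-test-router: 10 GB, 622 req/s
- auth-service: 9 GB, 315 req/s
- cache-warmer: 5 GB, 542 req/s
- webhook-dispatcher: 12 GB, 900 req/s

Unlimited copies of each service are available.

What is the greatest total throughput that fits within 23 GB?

2382

By throughput per GB: cache-warmer 108.40, session-store 108.00, webhook-dispatcher 75.00, ab-test-router 62.20 lead.
Filling by ratio: 4×cache-warmer for 2168, with 3 GB left unused.
Dropping cache-warmer frees 5 GB; slotting in session-store (7 GB) lifts the total to 2382 at 22 GB.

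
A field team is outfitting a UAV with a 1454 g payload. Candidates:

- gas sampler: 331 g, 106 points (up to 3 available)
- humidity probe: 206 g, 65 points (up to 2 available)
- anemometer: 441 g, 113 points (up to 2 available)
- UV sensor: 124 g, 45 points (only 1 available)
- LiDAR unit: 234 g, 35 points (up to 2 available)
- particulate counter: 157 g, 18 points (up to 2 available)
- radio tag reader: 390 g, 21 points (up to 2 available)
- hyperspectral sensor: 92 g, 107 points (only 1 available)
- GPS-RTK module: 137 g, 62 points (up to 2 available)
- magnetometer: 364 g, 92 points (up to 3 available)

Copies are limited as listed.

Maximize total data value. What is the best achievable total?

Taking the top-ratio sensors first gives 2×gas sampler + humidity probe + UV sensor + hyperspectral sensor + 2×GPS-RTK module for 553 (1358 g).
Replace UV sensor with humidity probe: the trade gains 20 net, giving 573 at 1440 g.
Nothing else within 1454 g beats 573.

573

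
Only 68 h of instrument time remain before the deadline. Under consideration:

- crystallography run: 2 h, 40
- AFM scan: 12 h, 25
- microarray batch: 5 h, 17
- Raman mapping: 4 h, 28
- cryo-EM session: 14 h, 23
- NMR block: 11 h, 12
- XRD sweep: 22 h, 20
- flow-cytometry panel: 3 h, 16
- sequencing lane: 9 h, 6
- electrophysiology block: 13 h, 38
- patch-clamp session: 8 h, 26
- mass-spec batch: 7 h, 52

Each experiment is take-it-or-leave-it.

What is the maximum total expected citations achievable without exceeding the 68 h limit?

265

The ratio ordering already packs tightly: crystallography run + AFM scan + microarray batch + Raman mapping + cryo-EM session + flow-cytometry panel + electrophysiology block + patch-clamp session + mass-spec batch, 68 h, 265.
Runner-up crystallography run + AFM scan + microarray batch + Raman mapping + NMR block + flow-cytometry panel + electrophysiology block + patch-clamp session + mass-spec batch tops out at 254.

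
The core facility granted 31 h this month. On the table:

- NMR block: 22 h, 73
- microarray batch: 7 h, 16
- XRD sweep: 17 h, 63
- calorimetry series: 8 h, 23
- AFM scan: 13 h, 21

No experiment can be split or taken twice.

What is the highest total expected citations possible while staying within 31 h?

96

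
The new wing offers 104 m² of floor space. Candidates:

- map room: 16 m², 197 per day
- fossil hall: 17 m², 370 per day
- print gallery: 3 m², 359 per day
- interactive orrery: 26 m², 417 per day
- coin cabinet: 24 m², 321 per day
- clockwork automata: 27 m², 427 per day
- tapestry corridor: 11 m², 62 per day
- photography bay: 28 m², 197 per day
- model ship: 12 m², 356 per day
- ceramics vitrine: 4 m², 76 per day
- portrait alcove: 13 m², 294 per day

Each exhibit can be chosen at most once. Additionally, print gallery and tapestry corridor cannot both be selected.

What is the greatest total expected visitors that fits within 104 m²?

Density check — print gallery 119.67, model ship 29.67, portrait alcove 22.62, fossil hall 21.76 are the best per m².
Taking fossil hall + print gallery + interactive orrery + clockwork automata + model ship + ceramics vitrine + portrait alcove: 102 m² used, 2299 in expected visitors.
Runner-up fossil hall + print gallery + interactive orrery + clockwork automata + model ship + portrait alcove tops out at 2223.

2299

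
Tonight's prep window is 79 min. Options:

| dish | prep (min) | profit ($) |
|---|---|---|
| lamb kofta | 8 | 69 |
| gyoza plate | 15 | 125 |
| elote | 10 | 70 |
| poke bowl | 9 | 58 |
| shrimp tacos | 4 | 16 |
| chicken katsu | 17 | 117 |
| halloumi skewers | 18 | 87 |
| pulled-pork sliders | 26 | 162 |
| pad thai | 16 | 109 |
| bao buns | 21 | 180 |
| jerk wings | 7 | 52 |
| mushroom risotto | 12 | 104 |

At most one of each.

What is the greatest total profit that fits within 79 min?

639

Taking the top-ratio dishes first gives lamb kofta + gyoza plate + elote + shrimp tacos + bao buns + jerk wings + mushroom risotto for 616 (77 min).
Replace elote and shrimp tacos with pad thai: the trade gains 23 net, giving 639 at 79 min.
That's the maximum — no swap from here does better than 639.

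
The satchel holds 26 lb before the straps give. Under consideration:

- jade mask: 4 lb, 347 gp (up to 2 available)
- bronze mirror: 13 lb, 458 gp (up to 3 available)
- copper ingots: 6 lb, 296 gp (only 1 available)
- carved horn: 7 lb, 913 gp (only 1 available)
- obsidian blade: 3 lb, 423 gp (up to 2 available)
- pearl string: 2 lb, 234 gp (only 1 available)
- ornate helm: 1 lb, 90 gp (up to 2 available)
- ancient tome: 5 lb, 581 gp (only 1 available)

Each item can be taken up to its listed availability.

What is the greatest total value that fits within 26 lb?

3101

Best packing: jade mask + carved horn + 2×obsidian blade + pearl string + 2×ornate helm + ancient tome — 26 lb, 3101 total.
That's the maximum — no swap from here does better than 3101.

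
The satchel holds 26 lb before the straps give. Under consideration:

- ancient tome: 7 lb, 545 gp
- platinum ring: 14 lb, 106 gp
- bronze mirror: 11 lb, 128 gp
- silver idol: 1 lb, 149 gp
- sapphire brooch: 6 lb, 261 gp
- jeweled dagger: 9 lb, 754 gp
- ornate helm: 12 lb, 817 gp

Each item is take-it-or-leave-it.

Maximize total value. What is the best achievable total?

1772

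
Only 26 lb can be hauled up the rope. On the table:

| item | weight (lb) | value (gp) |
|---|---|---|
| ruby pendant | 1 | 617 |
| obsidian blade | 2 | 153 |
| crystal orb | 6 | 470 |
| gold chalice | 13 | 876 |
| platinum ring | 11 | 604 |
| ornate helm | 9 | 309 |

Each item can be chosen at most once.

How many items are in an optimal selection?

Optimal total is 2116.
ruby pendant + obsidian blade + crystal orb + gold chalice hits 2116 at 22 lb.
All optima have 4 items.

4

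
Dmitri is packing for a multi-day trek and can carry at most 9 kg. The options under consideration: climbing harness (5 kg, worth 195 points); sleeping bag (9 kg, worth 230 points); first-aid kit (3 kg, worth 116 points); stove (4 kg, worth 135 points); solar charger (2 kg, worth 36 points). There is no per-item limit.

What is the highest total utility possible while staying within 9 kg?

348

Ranking by ratio (utility/kg): climbing harness 39.00, first-aid kit 38.67, stove 33.75.
The ratio heuristic lands on climbing harness + first-aid kit (311) but leaves 1 kg idle.
Replace climbing harness with 2×first-aid kit: the trade gains 37 net, giving 348 at 9 kg.
That's the maximum — no swap from here does better than 348.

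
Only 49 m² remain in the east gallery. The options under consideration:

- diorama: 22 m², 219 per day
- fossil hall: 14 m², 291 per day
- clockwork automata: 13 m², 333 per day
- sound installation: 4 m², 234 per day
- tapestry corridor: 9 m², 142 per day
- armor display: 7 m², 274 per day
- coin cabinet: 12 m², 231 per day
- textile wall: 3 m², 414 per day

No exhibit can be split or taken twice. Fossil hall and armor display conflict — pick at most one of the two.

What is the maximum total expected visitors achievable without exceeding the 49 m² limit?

1628

Best packing: clockwork automata + sound installation + tapestry corridor + armor display + coin cabinet + textile wall — 48 m², 1628 total.
No other feasible combination exceeds 1628.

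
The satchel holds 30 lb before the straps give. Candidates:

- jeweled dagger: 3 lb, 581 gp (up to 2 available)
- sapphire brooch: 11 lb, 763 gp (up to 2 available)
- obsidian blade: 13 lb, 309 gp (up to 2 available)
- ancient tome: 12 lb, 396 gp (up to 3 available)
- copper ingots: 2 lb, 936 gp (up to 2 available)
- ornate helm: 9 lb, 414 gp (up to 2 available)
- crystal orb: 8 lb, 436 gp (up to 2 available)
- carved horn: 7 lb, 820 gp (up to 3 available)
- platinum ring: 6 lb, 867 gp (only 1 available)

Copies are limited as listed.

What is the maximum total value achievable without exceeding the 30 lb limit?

5541

Ranking by ratio (value/lb): copper ingots 468.00, jeweled dagger 193.67, platinum ring 144.50, carved horn 117.14.
The ratio ordering already packs tightly: 2×jeweled dagger + 2×copper ingots + 2×carved horn + platinum ring, 30 lb, 5541.
That's the maximum — no swap from here does better than 5541.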